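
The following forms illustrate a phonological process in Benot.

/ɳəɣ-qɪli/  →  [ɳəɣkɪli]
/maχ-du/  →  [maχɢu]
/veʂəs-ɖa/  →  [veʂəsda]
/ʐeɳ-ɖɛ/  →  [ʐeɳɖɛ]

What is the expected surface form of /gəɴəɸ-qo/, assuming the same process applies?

The data show progressive place assimilation: /q/ → [k] after /ɣ/; /d/ → [ɢ] after /χ/; /ɖ/ → [d] after /s/. In each pair only place changes, matching the preceding consonant, while manner and voice stay constant.
Nothing changes in [ʐeɳɖɛ]: there the adjacent consonants already agree in place (/ɖ/ and /ɳ/ are both retroflex), so this form is consistent with the same rule.
/q/ is a voiceless uvular stop. The preceding trigger /ɸ/ is bilabial, so /q/ must become bilabial as well.
The voiceless bilabial stop is [p], so /q/ → [p].

[gəɴəɸpo]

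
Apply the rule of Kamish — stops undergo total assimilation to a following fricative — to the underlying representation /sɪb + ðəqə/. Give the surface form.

[sɪððəqə]

/b/ is the segment targeted by the rule; it sits immediately before /ð/, so it assimilates completely and surfaces as [ð].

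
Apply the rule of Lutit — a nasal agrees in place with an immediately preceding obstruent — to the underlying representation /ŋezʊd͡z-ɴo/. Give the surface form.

[ŋezʊd͡zno]

/ɴ/ is a voiced uvular nasal. The preceding trigger /d͡z/ is alveolar, so /ɴ/ must become alveolar as well.
A voiced alveolar nasal is [n], so the surface segment is [n].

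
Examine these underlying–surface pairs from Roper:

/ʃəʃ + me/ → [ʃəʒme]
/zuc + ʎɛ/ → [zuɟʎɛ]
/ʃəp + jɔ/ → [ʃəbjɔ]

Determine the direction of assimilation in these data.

Comparing underlying and surface forms, /ʃ/ → [ʒ] is the alternation; the neighbouring /m/ is constant.
The change voiceless → voiced matches the voicing of the following /m/, identifying this as voicing assimilation.
Checking the remaining alternations: /c/ → [ɟ] before /ʎ/ (voiceless → voiced, matching voiced); /p/ → [b] before /j/ (voiceless → voiced, matching voiced) — only voicing changes, and always toward the following segment.
The trigger is the following segment, so the direction is regressive (anticipatory).

regressive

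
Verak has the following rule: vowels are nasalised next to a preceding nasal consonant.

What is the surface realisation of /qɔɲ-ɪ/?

[qɔɲɪ̃]

/ɪ/ sits next to the nasal /ɲ/ and is therefore nasalised to [ɪ̃].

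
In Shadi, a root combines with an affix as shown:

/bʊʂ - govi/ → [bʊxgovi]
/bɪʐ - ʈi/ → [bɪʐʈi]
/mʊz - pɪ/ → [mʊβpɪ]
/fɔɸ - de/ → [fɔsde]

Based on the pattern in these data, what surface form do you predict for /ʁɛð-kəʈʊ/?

[ʁɛɣkəʈʊ]

The data show regressive place assimilation: /ʂ/ → [x] before /g/; /z/ → [β] before /p/; /ɸ/ → [s] before /d/. In each pair only place changes, matching the following consonant, while manner and voice stay constant.
Nothing changes in [bɪʐʈi]: there the adjacent consonants already agree in place (/ʐ/ and /ʈ/ are both retroflex), so this form is consistent with the same rule.
/ð/ is a voiced dental fricative. The following trigger /k/ is velar, so /ð/ must become velar as well.
Changing only its place to velar gives [ɣ] — the voiced velar fricative.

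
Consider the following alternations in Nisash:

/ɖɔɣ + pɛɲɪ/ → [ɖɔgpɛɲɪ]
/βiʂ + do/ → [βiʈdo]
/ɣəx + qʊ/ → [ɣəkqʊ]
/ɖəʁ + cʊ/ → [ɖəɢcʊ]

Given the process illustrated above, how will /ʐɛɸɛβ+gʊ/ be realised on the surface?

The data show regressive manner assimilation: /ɣ/ → [g] before /p/; /ʂ/ → [ʈ] before /d/; /x/ → [k] before /q/; /ʁ/ → [ɢ] before /c/. In each pair only manner changes, matching the following consonant, while place and voice stay constant.
The rule targets /β/ (voiced bilabial fricative), which sits before the trigger /g/ (stop).
A voiced bilabial stop is [b], so the surface segment is [b].

[ʐɛɸɛbgʊ]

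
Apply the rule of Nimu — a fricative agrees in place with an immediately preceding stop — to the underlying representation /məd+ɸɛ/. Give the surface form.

[mədsɛ]

The rule targets /ɸ/ (voiceless bilabial fricative), which sits after the trigger /d/ (alveolar).
Changing only its place to alveolar gives [s] — the voiceless alveolar fricative.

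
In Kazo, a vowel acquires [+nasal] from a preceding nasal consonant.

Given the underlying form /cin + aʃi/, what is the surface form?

[cinãʃi]

/a/ sits next to the nasal /n/ and is therefore nasalised to [ã].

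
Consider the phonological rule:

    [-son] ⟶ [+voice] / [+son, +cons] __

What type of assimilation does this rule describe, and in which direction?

progressive voicing assimilation

The target ([-son], obstruents) acquires [+voice] next to a sonorant consonant ([+son, +cons]) — it takes on the voicing of its neighbour, so the feature that spreads is voicing.
The conditioning segment sits to the left of the focus bar, meaning the trigger precedes the segment that changes — progressive assimilation.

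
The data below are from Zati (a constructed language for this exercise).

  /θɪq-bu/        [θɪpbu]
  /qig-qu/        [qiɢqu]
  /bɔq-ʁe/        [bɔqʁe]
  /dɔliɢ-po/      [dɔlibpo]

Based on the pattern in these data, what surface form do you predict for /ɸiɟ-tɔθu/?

The data show regressive place assimilation: /q/ → [p] before /b/; /g/ → [ɢ] before /q/; /ɢ/ → [b] before /p/. In each pair only place changes, matching the following consonant, while manner and voice stay constant.
No alternation appears in [bɔqʁe]: there the adjacent consonants already agree in place (/q/ and /ʁ/ are both uvular), so this form is consistent with the same rule.
/ɟ/ is a voiced palatal stop. The following trigger /t/ is alveolar, so /ɟ/ must become alveolar as well.
The voiced alveolar stop is [d], so /ɟ/ → [d].

[ɸidtɔθu]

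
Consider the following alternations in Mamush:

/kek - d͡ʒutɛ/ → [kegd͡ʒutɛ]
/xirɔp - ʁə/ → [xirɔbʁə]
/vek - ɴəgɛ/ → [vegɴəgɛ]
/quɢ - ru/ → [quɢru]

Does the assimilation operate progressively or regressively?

Comparing underlying and surface forms, /k/ → [g] is the alternation; the neighbouring /d͡ʒ/ is constant.
/k/ is voiceless while /d͡ʒ/ is voiced; the output [g] is voiced, matching the trigger — so the feature that spreads is voicing.
The same holds elsewhere in the data: /p/ → [b] before /ʁ/ (voiceless → voiced, matching voiced); /k/ → [g] before /ɴ/ (voiceless → voiced, matching voiced) — only voicing changes, and always toward the following segment.
Nothing changes in [quɢru]: there the adjacent consonants already agree in voicing (/ɢ/ and /r/ are both voiced), so this form is consistent with the same rule.
Since the segment that changes precedes the conditioning segment, the assimilation is regressive.

regressive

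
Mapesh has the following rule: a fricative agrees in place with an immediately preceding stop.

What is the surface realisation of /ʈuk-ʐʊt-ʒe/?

[ʈukɣʊtze]

The rule targets /ʐ/ (voiced retroflex fricative), which sits after the trigger /k/ (velar).
Changing only its place to velar gives [ɣ] — the voiced velar fricative.
The same rule applies at the second boundary: /ʒ/ → [z] next to /t/.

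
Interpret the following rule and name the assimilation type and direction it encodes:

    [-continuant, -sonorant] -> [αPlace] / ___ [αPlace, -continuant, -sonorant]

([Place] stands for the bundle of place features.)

regressive place assimilation

The rule copies the place features (abbreviated [Place]) from the environment onto the target, so the assimilating feature is place.
Since the environment is written after the underscore, the trigger follows the target; the direction is regressive.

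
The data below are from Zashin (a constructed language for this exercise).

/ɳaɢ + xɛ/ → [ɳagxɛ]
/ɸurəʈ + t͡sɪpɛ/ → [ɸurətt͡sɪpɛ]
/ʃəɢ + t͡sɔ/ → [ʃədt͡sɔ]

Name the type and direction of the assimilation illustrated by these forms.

regressive place assimilation

The segment that alternates is /ɢ/, which surfaces as [g] when adjacent to /x/.
/ɢ/ is uvular while /x/ is velar; the output [g] is velar, matching the trigger — so the feature that spreads is place.
Manner and voice are unchanged, so the assimilation is partial, not total.
The same holds elsewhere in the data: /ʈ/ → [t] before /t͡s/ (retroflex → alveolar, matching alveolar); /ɢ/ → [d] before /t͡s/ (uvular → alveolar, matching alveolar) — only place changes, and always toward the following segment.
Since the segment that changes precedes the conditioning segment, the assimilation is regressive.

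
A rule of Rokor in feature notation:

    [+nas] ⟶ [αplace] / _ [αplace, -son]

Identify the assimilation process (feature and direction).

The shared variable α links the value of the place features (abbreviated [place]) on the target to the same value on the neighbouring segment, so place is the feature that assimilates.
The conditioning segment sits to the right of the focus bar, meaning the trigger follows the segment that changes — regressive assimilation.

regressive place assimilation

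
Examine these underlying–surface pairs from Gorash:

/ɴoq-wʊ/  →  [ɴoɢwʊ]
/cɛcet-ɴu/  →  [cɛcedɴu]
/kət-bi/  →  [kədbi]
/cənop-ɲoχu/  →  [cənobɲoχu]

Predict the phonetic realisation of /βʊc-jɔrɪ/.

[βʊɟjɔrɪ]

The data show regressive voicing assimilation: /q/ → [ɢ] before /w/; /t/ → [d] before /ɴ/; /t/ → [d] before /b/; /p/ → [b] before /ɲ/. In each pair only voicing changes, matching the following consonant, while place and manner stay constant.
/c/ is a voiceless palatal stop. The following trigger /j/ is voiced, so /c/ must become voiced as well.
A voiced palatal stop is [ɟ], so the surface segment is [ɟ].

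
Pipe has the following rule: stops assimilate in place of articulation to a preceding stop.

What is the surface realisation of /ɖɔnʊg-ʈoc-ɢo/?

[ɖɔnʊgkocɟo]

The rule targets /ʈ/ (voiceless retroflex stop), which sits after the trigger /g/ (velar).
The voiceless velar stop is [k], so /ʈ/ → [k].
At the second juncture, /ɢ/ likewise becomes [ɟ] adjacent to /c/.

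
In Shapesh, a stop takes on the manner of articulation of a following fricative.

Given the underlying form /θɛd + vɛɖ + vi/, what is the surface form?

/d/ is a voiced alveolar stop. The following trigger /v/ is a fricative, so /d/ must become a fricative as well.
The voiced alveolar fricative is [z], so /d/ → [z].
The same rule applies at the second boundary: /ɖ/ → [ʐ] next to /v/.

[θɛzvɛʐvi]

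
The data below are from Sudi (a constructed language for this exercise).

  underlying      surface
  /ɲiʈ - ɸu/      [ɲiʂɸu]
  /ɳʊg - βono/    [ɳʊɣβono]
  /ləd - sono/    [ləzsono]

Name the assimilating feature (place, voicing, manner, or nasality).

manner

Comparing underlying and surface forms, /ʈ/ → [ʂ] is the alternation; the neighbouring /ɸ/ is constant.
/ʈ/ is a stop while /ɸ/ is a fricative; the output [ʂ] is a fricative, matching the trigger — so the feature that spreads is manner.
Checking the remaining alternations: /g/ → [ɣ] before /β/ (stop → fricative, matching a fricative); /d/ → [z] before /s/ (stop → fricative, matching a fricative) — only manner changes, and always toward the following segment.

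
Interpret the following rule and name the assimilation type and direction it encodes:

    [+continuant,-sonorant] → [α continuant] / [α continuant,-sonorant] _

The rule copies [continuant] (continuancy) from the environment onto the target fricatives; since [±continuant] encodes the stop/fricative manner contrast, the assimilating dimension is manner.
The conditioning segment sits to the left of the focus bar, meaning the trigger precedes the segment that changes — progressive assimilation.

progressive manner assimilation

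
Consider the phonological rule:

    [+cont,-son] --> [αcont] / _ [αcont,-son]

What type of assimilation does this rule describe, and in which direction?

The shared variable α links the value of [cont] on the target to that of the neighbouring obstruent. [cont] distinguishes stops from fricatives — a manner-of-articulation feature — so this is manner assimilation.
The conditioning segment sits to the right of the focus bar, meaning the trigger follows the segment that changes — regressive assimilation.

regressive manner assimilation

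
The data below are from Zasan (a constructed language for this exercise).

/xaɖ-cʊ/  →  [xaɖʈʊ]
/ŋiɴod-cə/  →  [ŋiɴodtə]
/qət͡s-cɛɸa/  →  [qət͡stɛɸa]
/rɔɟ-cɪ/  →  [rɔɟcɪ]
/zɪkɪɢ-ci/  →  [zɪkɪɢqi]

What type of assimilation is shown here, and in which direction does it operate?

Underlying /c/ is realised as [ʈ] next to /ɖ/; /ɖ/ itself does not change.
The change palatal → retroflex matches the place of the preceding /ɖ/, identifying this as place assimilation.
Manner and voice are unchanged, so the assimilation is partial, not total.
The other alternating forms pattern the same way: /c/ → [t] after /d/ (palatal → alveolar, matching alveolar); /c/ → [t] after /t͡s/ (palatal → alveolar, matching alveolar); /c/ → [q] after /ɢ/ (palatal → uvular, matching uvular) — only place changes, and always toward the preceding segment.
Nothing changes in [rɔɟcɪ]: there the adjacent consonants already agree in place (/c/ and /ɟ/ are both palatal), so this form is consistent with the same rule.
The trigger is the preceding segment, so the direction is progressive (perseverative).

progressive place assimilation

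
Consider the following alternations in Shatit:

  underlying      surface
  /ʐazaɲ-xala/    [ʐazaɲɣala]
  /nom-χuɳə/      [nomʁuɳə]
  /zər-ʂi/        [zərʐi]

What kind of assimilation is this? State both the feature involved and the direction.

progressive voicing assimilation

Comparing underlying and surface forms, /x/ → [ɣ] is the alternation; the neighbouring /ɲ/ is constant.
The change voiceless → voiced matches the voicing of the preceding /ɲ/, identifying this as voicing assimilation.
Place and manner are unchanged, so the assimilation is partial, not total.
The other alternating forms pattern the same way: /χ/ → [ʁ] after /m/ (voiceless → voiced, matching voiced); /ʂ/ → [ʐ] after /r/ (voiceless → voiced, matching voiced) — only voicing changes, and always toward the preceding segment.
Since the segment that changes follows the conditioning segment, the assimilation is progressive.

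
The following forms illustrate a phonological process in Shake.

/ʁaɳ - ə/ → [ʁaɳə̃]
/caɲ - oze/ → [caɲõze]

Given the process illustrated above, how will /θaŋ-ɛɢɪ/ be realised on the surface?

[θaŋɛ̃ɢɪ]

The data show progressive nasality assimilation (vowel nasalisation): /ə/ → [ə̃] after /ɳ/; /o/ → [õ] after /ɲ/ — a vowel is nasalised by an immediately preceding nasal consonant.
The vowel /ɛ/ is adjacent to the preceding nasal /ŋ/, so it acquires [+nasal] and surfaces as [ɛ̃].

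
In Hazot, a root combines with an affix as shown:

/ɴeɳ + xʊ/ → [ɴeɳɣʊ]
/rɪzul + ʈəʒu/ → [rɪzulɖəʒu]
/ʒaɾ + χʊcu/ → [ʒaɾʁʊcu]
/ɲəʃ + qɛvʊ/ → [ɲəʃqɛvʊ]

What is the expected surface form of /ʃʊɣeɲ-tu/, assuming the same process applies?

The data show progressive voicing assimilation: /x/ → [ɣ] after /ɳ/; /ʈ/ → [ɖ] after /l/; /χ/ → [ʁ] after /ɾ/. In each pair only voicing changes, matching the preceding consonant, while place and manner stay constant.
Nothing changes in [ɲəʃqɛvʊ]: there the adjacent consonants already agree in voicing (/q/ and /ʃ/ are both voiceless), so this form is consistent with the same rule.
The rule targets /t/ (voiceless alveolar stop), which sits after the trigger /ɲ/ (voiced).
The voiced alveolar stop is [d], so /t/ → [d].

[ʃʊɣeɲdu]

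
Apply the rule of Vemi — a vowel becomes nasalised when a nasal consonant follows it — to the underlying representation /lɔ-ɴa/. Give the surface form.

/ɔ/ sits next to the nasal /ɴ/ and is therefore nasalised to [ɔ̃].

[lɔ̃ɴa]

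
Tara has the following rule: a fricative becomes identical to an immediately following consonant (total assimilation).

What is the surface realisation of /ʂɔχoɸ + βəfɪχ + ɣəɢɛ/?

/ɸ/ is the segment targeted by the rule; it sits immediately before /β/, so it assimilates completely and surfaces as [β].
The same rule applies at the second boundary: /χ/ → [ɣ] next to /ɣ/.

[ʂɔχoββəfɪɣɣəɢɛ]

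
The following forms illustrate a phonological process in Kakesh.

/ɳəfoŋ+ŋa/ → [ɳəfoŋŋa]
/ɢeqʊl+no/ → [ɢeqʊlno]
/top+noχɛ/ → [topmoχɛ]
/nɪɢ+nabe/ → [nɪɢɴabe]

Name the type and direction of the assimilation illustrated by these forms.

progressive place assimilation

Comparing underlying and surface forms, /n/ → [m] is the alternation; the neighbouring /p/ is constant.
The change alveolar → bilabial matches the place of the preceding /p/, identifying this as place assimilation.
Manner and voice are unchanged, so the assimilation is partial, not total.
The same holds elsewhere in the data: /n/ → [ɴ] after /ɢ/ (alveolar → uvular, matching uvular) — only place changes, and always toward the preceding segment.
Nothing changes in [ɳəfoŋŋa], [ɢeqʊlno]: there the adjacent consonants already agree in place (/ŋ/ and /ŋ/ are both velar; /n/ and /l/ are both alveolar), so these forms are consistent with the same rule.
The trigger is the preceding segment, so the direction is progressive (perseverative).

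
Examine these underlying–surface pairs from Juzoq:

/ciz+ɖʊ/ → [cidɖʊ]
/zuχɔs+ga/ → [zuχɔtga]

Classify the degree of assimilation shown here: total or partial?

The segment that alternates is /z/, which surfaces as [d] when adjacent to /ɖ/.
/z/ is a fricative while /ɖ/ is a stop; the output [d] is a stop, matching the trigger — so the feature that spreads is manner.
Place and voice are unchanged, so the assimilation is partial, not total.
The other alternating form patterns the same way: /s/ → [t] before /g/ (fricative → stop, matching a stop) — only manner changes, and always toward the following segment.

partial assimilation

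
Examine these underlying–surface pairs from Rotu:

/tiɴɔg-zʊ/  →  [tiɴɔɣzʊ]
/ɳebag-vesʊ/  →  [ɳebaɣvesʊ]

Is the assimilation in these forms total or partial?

partial assimilation

Comparing underlying and surface forms, /g/ → [ɣ] is the alternation; the neighbouring /z/ is constant.
The change stop → fricative matches the manner of the following /z/, identifying this as manner assimilation.
Place and voice are unchanged, so the assimilation is partial, not total.
The other alternating form patterns the same way: /g/ → [ɣ] before /v/ (stop → fricative, matching a fricative) — only manner changes, and always toward the following segment.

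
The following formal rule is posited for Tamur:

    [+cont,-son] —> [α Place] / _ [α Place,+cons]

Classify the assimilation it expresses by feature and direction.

regressive place assimilation

The rule copies the place features (abbreviated [Place]) from the environment onto the target, so the assimilating feature is place.
Since the environment is written after the underscore, the trigger follows the target; the direction is regressive.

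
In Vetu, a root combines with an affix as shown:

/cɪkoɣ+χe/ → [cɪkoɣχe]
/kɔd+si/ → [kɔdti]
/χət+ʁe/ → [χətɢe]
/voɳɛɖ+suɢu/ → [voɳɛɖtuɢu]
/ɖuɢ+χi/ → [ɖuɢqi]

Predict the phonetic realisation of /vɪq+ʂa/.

The data show progressive manner assimilation: /s/ → [t] after /d/; /ʁ/ → [ɢ] after /t/; /s/ → [t] after /ɖ/; /χ/ → [q] after /ɢ/. In each pair only manner changes, matching the preceding consonant, while place and voice stay constant.
No alternation appears in [cɪkoɣχe]: there the adjacent consonants already agree in manner (/χ/ and /ɣ/ are both fricatives), so this form is consistent with the same rule.
The rule targets /ʂ/ (voiceless retroflex fricative), which sits after the trigger /q/ (stop).
The voiceless retroflex stop is [ʈ], so /ʂ/ → [ʈ].

[vɪqʈa]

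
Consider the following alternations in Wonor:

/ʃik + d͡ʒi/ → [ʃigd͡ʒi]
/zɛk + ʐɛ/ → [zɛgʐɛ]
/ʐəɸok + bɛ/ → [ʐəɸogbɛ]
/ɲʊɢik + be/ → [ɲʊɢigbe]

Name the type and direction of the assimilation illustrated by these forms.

regressive voicing assimilation

Underlying /k/ is realised as [g] next to /d͡ʒ/; /d͡ʒ/ itself does not change.
/k/ is voiceless while /d͡ʒ/ is voiced; the output [g] is voiced, matching the trigger — so the feature that spreads is voicing.
Place and manner are unchanged, so the assimilation is partial, not total.
The other alternating forms pattern the same way: /k/ → [g] before /ʐ/ (voiceless → voiced, matching voiced); /k/ → [g] before /b/ (voiceless → voiced, matching voiced) — only voicing changes, and always toward the following segment.
Since the segment that changes precedes the conditioning segment, the assimilation is regressive.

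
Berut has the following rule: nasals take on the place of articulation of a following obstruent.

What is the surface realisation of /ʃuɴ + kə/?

[ʃuŋkə]

/ɴ/ is a voiced uvular nasal. The following trigger /k/ is velar, so /ɴ/ must become velar as well.
A voiced velar nasal is [ŋ], so the surface segment is [ŋ].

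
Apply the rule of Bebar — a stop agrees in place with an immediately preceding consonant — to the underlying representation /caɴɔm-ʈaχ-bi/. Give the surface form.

The rule targets /ʈ/ (voiceless retroflex stop), which sits after the trigger /m/ (bilabial).
A voiceless bilabial stop is [p], so the surface segment is [p].
At the second juncture, /b/ likewise becomes [ɢ] adjacent to /χ/.

[caɴɔmpaχɢi]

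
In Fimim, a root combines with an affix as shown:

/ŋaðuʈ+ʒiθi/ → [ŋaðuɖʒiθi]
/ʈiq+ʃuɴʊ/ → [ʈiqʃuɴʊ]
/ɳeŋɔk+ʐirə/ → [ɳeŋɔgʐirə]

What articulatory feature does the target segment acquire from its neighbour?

voicing

Comparing underlying and surface forms, /ʈ/ → [ɖ] is the alternation; the neighbouring /ʒ/ is constant.
/ʈ/ is voiceless while /ʒ/ is voiced; the output [ɖ] is voiced, matching the trigger — so the feature that spreads is voicing.
The other alternating form patterns the same way: /k/ → [g] before /ʐ/ (voiceless → voiced, matching voiced) — only voicing changes, and always toward the following segment.
No alternation appears in [ʈiqʃuɴʊ]: there the adjacent consonants already agree in voicing (/q/ and /ʃ/ are both voiceless), so this form is consistent with the same rule.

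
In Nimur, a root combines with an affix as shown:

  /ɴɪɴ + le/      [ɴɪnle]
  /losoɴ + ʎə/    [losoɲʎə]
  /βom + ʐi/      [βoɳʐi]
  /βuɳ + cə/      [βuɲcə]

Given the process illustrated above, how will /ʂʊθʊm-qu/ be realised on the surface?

The data show regressive place assimilation: /ɴ/ → [n] before /l/; /ɴ/ → [ɲ] before /ʎ/; /m/ → [ɳ] before /ʐ/; /ɳ/ → [ɲ] before /c/. In each pair only place changes, matching the following consonant, while manner and voice stay constant.
/m/ is a voiced bilabial nasal. The following trigger /q/ is uvular, so /m/ must become uvular as well.
Changing only its place to uvular gives [ɴ] — the voiced uvular nasal.

[ʂʊθʊɴqu]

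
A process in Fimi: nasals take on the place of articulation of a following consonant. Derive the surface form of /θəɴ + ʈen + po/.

The rule targets /ɴ/ (voiced uvular nasal), which sits before the trigger /ʈ/ (retroflex).
A voiced retroflex nasal is [ɳ], so the surface segment is [ɳ].
At the second juncture, /n/ likewise becomes [m] adjacent to /p/.

[θəɳʈempo]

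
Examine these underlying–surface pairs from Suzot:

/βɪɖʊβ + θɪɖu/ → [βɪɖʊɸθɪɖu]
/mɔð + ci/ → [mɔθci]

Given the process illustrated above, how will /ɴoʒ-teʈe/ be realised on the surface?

[ɴoʃteʈe]

The data show regressive voicing assimilation: /β/ → [ɸ] before /θ/; /ð/ → [θ] before /c/. In each pair only voicing changes, matching the following consonant, while place and manner stay constant.
The rule targets /ʒ/ (voiced postalveolar fricative), which sits before the trigger /t/ (voiceless).
Changing only its voicing to voiceless gives [ʃ] — the voiceless postalveolar fricative.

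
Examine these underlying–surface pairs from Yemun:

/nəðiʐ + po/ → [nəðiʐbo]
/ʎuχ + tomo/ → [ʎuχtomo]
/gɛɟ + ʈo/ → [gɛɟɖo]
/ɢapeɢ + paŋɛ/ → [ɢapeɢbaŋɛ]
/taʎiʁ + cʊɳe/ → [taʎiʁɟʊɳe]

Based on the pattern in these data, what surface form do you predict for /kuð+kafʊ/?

The data show progressive voicing assimilation: /p/ → [b] after /ʐ/; /ʈ/ → [ɖ] after /ɟ/; /p/ → [b] after /ɢ/; /c/ → [ɟ] after /ʁ/. In each pair only voicing changes, matching the preceding consonant, while place and manner stay constant.
Nothing changes in [ʎuχtomo]: there the adjacent consonants already agree in voicing (/t/ and /χ/ are both voiceless), so this form is consistent with the same rule.
The rule targets /k/ (voiceless velar stop), which sits after the trigger /ð/ (voiced).
A voiced velar stop is [g], so the surface segment is [g].

[kuðgafʊ]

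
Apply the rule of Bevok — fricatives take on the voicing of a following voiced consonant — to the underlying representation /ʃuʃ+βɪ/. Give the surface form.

The rule targets /ʃ/ (voiceless postalveolar fricative), which sits before the trigger /β/ (voiced).
Changing only its voicing to voiced gives [ʒ] — the voiced postalveolar fricative.

[ʃuʒβɪ]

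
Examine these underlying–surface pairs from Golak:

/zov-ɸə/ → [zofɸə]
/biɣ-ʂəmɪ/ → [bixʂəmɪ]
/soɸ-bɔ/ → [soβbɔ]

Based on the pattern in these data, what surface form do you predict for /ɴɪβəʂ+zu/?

[ɴɪβəʐzu]

The data show regressive voicing assimilation: /v/ → [f] before /ɸ/; /ɣ/ → [x] before /ʂ/; /ɸ/ → [β] before /b/. In each pair only voicing changes, matching the following consonant, while place and manner stay constant.
/ʂ/ is a voiceless retroflex fricative. The following trigger /z/ is voiced, so /ʂ/ must become voiced as well.
Changing only its voicing to voiced gives [ʐ] — the voiced retroflex fricative.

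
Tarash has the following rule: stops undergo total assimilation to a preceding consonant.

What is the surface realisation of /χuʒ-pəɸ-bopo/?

[χuʒʒəɸɸopo]

/p/ is the segment targeted by the rule; it sits immediately after /ʒ/, so it assimilates completely and surfaces as [ʒ].
The same rule applies at the second boundary: /b/ → [ɸ] next to /ɸ/.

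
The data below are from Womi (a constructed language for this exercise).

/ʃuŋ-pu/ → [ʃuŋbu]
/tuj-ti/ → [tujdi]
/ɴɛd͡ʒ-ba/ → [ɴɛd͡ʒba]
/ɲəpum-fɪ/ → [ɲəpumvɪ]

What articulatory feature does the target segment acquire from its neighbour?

Comparing underlying and surface forms, /p/ → [b] is the alternation; the neighbouring /ŋ/ is constant.
The change voiceless → voiced matches the voicing of the preceding /ŋ/, identifying this as voicing assimilation.
The same holds elsewhere in the data: /t/ → [d] after /j/ (voiceless → voiced, matching voiced); /f/ → [v] after /m/ (voiceless → voiced, matching voiced) — only voicing changes, and always toward the preceding segment.
No alternation appears in [ɴɛd͡ʒba]: there the adjacent consonants already agree in voicing (/b/ and /d͡ʒ/ are both voiced), so this form is consistent with the same rule.

voicing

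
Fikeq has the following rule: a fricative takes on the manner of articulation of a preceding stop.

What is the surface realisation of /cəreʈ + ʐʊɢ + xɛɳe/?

/ʐ/ is a voiced retroflex fricative. The preceding trigger /ʈ/ is a stop, so /ʐ/ must become a stop as well.
Changing only its manner to stop gives [ɖ] — the voiced retroflex stop.
At the second juncture, /x/ likewise becomes [k] adjacent to /ɢ/.

[cəreʈɖʊɢkɛɳe]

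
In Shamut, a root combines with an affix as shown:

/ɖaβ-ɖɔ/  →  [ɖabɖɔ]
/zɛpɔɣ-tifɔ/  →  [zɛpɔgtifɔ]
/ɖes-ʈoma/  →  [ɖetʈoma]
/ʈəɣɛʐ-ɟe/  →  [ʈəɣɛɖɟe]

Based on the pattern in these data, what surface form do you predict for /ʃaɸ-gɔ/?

[ʃapgɔ]

The data show regressive manner assimilation: /β/ → [b] before /ɖ/; /ɣ/ → [g] before /t/; /s/ → [t] before /ʈ/; /ʐ/ → [ɖ] before /ɟ/. In each pair only manner changes, matching the following consonant, while place and voice stay constant.
/ɸ/ is a voiceless bilabial fricative. The following trigger /g/ is a stop, so /ɸ/ must become a stop as well.
A voiceless bilabial stop is [p], so the surface segment is [p].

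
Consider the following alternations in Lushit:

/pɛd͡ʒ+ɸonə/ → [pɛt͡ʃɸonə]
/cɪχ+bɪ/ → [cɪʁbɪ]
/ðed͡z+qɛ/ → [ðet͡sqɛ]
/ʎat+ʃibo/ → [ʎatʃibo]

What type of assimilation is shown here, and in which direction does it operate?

regressive voicing assimilation

The segment that alternates is /d͡ʒ/, which surfaces as [t͡ʃ] when adjacent to /ɸ/.
The change voiced → voiceless matches the voicing of the following /ɸ/, identifying this as voicing assimilation.
Place and manner are unchanged, so the assimilation is partial, not total.
The same holds elsewhere in the data: /χ/ → [ʁ] before /b/ (voiceless → voiced, matching voiced); /d͡z/ → [t͡s] before /q/ (voiced → voiceless, matching voiceless) — only voicing changes, and always toward the following segment.
Nothing changes in [ʎatʃibo]: there the adjacent consonants already agree in voicing (/t/ and /ʃ/ are both voiceless), so this form is consistent with the same rule.
Since the segment that changes precedes the conditioning segment, the assimilation is regressive.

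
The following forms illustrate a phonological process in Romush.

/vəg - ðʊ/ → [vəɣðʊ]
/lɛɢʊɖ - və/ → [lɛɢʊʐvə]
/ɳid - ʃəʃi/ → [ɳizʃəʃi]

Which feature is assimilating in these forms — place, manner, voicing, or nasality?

The segment that alternates is /g/, which surfaces as [ɣ] when adjacent to /ð/.
/g/ is a stop while /ð/ is a fricative; the output [ɣ] is a fricative, matching the trigger — so the feature that spreads is manner.
The same holds elsewhere in the data: /ɖ/ → [ʐ] before /v/ (stop → fricative, matching a fricative); /d/ → [z] before /ʃ/ (stop → fricative, matching a fricative) — only manner changes, and always toward the following segment.

manner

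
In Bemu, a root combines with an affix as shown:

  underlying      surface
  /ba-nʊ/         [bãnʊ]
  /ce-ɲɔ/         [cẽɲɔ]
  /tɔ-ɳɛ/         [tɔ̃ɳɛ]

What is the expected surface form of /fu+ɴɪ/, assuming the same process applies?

The data show regressive nasality assimilation (vowel nasalisation): /a/ → [ã] before /n/; /e/ → [ẽ] before /ɲ/; /ɔ/ → [ɔ̃] before /ɳ/ — a vowel is nasalised by an immediately following nasal consonant.
/u/ sits next to the nasal /ɴ/ and is therefore nasalised to [ũ].

[fũɴɪ]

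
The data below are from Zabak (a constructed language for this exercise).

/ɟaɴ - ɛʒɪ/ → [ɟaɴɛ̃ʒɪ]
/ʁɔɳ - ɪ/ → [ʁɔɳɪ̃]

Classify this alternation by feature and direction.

The vowel /ɛ/ surfaces as nasalised [ɛ̃] next to the preceding nasal /ɴ/ — it has acquired the [+nasal] feature of its neighbour.
The other form shows the same pattern: /ɪ/ → [ɪ̃] after /ɳ/ — each time a vowel is nasalised next to a preceding nasal.
Because the conditioning nasal is to the left of the vowel that changes, the process is progressive (perseverative).

progressive nasality assimilation (vowel nasalisation)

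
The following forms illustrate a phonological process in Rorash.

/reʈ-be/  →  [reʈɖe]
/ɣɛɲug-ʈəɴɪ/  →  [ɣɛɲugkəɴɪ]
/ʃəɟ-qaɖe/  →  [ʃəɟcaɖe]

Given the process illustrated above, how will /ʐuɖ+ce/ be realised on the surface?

The data show progressive place assimilation: /b/ → [ɖ] after /ʈ/; /ʈ/ → [k] after /g/; /q/ → [c] after /ɟ/. In each pair only place changes, matching the preceding consonant, while manner and voice stay constant.
/c/ is a voiceless palatal stop. The preceding trigger /ɖ/ is retroflex, so /c/ must become retroflex as well.
The voiceless retroflex stop is [ʈ], so /c/ → [ʈ].

[ʐuɖʈe]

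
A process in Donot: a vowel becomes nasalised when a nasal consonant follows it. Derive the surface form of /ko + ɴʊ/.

[kõɴʊ]

The vowel /o/ is adjacent to the following nasal /ɴ/, so it acquires [+nasal] and surfaces as [õ].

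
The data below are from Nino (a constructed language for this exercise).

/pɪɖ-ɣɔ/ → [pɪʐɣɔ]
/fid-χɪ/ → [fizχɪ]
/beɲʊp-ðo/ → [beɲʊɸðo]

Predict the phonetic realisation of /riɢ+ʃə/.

The data show regressive manner assimilation: /ɖ/ → [ʐ] before /ɣ/; /d/ → [z] before /χ/; /p/ → [ɸ] before /ð/. In each pair only manner changes, matching the following consonant, while place and voice stay constant.
The rule targets /ɢ/ (voiced uvular stop), which sits before the trigger /ʃ/ (fricative).
The voiced uvular fricative is [ʁ], so /ɢ/ → [ʁ].

[riʁʃə]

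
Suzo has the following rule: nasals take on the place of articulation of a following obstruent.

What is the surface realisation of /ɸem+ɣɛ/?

/m/ is a voiced bilabial nasal. The following trigger /ɣ/ is velar, so /m/ must become velar as well.
A voiced velar nasal is [ŋ], so the surface segment is [ŋ].

[ɸeŋɣɛ]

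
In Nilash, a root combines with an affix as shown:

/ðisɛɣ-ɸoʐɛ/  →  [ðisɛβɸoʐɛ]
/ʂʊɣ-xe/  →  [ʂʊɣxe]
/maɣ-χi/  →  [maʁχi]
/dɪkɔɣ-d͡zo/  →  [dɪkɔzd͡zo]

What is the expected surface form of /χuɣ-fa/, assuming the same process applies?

The data show regressive place assimilation: /ɣ/ → [β] before /ɸ/; /ɣ/ → [ʁ] before /χ/; /ɣ/ → [z] before /d͡z/. In each pair only place changes, matching the following consonant, while manner and voice stay constant.
No alternation appears in [ʂʊɣxe]: there the adjacent consonants already agree in place (/ɣ/ and /x/ are both velar), so this form is consistent with the same rule.
The rule targets /ɣ/ (voiced velar fricative), which sits before the trigger /f/ (labiodental).
A voiced labiodental fricative is [v], so the surface segment is [v].

[χuvfa]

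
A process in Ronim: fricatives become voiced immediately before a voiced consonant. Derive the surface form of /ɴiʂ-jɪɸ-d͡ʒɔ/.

/ʂ/ is a voiceless retroflex fricative. The following trigger /j/ is voiced, so /ʂ/ must become voiced as well.
A voiced retroflex fricative is [ʐ], so the surface segment is [ʐ].
The same rule applies at the second boundary: /ɸ/ → [β] next to /d͡ʒ/.

[ɴiʐjɪβd͡ʒɔ]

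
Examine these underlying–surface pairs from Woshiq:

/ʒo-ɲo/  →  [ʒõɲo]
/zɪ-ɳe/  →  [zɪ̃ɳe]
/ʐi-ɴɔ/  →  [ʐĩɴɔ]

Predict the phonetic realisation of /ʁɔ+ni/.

The data show regressive nasality assimilation (vowel nasalisation): /o/ → [õ] before /ɲ/; /ɪ/ → [ɪ̃] before /ɳ/; /i/ → [ĩ] before /ɴ/ — a vowel is nasalised by an immediately following nasal consonant.
/ɔ/ sits next to the nasal /n/ and is therefore nasalised to [ɔ̃].

[ʁɔ̃ni]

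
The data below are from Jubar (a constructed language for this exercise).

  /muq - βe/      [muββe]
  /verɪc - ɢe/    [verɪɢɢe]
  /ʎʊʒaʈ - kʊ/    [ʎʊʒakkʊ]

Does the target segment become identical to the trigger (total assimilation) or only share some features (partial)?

The segment that alternates is /q/, which surfaces as [β] when adjacent to /β/.
The output [β] is identical to the trigger /β/ — every feature (place, manner, voicing) has been copied — so this is total assimilation.
The other forms behave the same way: /c/ → [ɢ] before /ɢ/; /ʈ/ → [k] before /k/ — in each case the output is a copy of the following consonant.

total assimilation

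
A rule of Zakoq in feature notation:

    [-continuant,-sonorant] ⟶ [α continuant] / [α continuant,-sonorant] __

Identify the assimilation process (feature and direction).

The rule copies [continuant] (continuancy) from the environment onto the target stops; since [±continuant] encodes the stop/fricative manner contrast, the assimilating dimension is manner.
Since the environment is written before the underscore, the trigger precedes the target; the direction is progressive.

progressive manner assimilation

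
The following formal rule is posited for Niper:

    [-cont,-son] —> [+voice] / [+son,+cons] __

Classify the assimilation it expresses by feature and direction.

The target ([-cont,-son], stops) acquires [+voice] next to a sonorant consonant ([+son,+cons]) — it takes on the voicing of its neighbour, so the feature that spreads is voicing.
The conditioning segment sits to the left of the focus bar, meaning the trigger precedes the segment that changes — progressive assimilation.

progressive voicing assimilation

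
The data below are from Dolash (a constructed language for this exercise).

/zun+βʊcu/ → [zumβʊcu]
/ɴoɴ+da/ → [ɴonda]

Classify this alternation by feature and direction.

Comparing underlying and surface forms, /n/ → [m] is the alternation; the neighbouring /β/ is constant.
The change alveolar → bilabial matches the place of the following /β/, identifying this as place assimilation.
Manner and voice are unchanged, so the assimilation is partial, not total.
The other alternating form patterns the same way: /ɴ/ → [n] before /d/ (uvular → alveolar, matching alveolar) — only place changes, and always toward the following segment.
Since the segment that changes precedes the conditioning segment, the assimilation is regressive.

regressive place assimilation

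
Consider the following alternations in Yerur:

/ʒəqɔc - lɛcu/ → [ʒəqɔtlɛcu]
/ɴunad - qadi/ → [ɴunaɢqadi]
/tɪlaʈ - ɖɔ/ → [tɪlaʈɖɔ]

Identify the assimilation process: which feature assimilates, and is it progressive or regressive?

regressive place assimilation

The segment that alternates is /c/, which surfaces as [t] when adjacent to /l/.
The change palatal → alveolar matches the place of the following /l/, identifying this as place assimilation.
Manner and voice are unchanged, so the assimilation is partial, not total.
The other alternating form patterns the same way: /d/ → [ɢ] before /q/ (alveolar → uvular, matching uvular) — only place changes, and always toward the following segment.
Nothing changes in [tɪlaʈɖɔ]: there the adjacent consonants already agree in place (/ʈ/ and /ɖ/ are both retroflex), so this form is consistent with the same rule.
The trigger is the following segment, so the direction is regressive (anticipatory).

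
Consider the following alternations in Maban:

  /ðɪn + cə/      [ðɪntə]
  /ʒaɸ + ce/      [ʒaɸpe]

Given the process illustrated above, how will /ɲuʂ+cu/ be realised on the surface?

The data show progressive place assimilation: /c/ → [t] after /n/; /c/ → [p] after /ɸ/. In each pair only place changes, matching the preceding consonant, while manner and voice stay constant.
The rule targets /c/ (voiceless palatal stop), which sits after the trigger /ʂ/ (retroflex).
A voiceless retroflex stop is [ʈ], so the surface segment is [ʈ].

[ɲuʂʈu]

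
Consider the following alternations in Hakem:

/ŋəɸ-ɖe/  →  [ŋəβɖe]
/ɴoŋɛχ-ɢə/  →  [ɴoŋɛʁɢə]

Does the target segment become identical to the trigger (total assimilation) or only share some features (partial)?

partial assimilation

Comparing underlying and surface forms, /ɸ/ → [β] is the alternation; the neighbouring /ɖ/ is constant.
The change voiceless → voiced matches the voicing of the following /ɖ/, identifying this as voicing assimilation.
Place and manner are unchanged, so the assimilation is partial, not total.
The other alternating form patterns the same way: /χ/ → [ʁ] before /ɢ/ (voiceless → voiced, matching voiced) — only voicing changes, and always toward the following segment.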